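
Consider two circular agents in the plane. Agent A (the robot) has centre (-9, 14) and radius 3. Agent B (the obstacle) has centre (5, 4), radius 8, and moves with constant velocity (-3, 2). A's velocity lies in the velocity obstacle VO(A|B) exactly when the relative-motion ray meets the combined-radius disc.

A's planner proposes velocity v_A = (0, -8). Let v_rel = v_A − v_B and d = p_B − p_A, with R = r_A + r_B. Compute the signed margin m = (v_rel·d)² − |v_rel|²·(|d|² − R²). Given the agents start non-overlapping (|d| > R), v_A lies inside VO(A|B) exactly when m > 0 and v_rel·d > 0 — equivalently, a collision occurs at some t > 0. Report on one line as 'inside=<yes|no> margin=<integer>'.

d = (14, -10),  |d|² = 296;  R = 3+8 = 11,  c = 296−11² = 175
v_rel = (3, -10),  |v_rel|² = 109;  v_rel·d = (3)·(14) + (-10)·(-10) = 142
109·t² − 284·t + 175 = 0  ⇒  m = 142² − 109·175 = 1089
m = 1089 > 0,  v_rel·d = 142 > 0  ⇒  inside

inside=yes margin=1089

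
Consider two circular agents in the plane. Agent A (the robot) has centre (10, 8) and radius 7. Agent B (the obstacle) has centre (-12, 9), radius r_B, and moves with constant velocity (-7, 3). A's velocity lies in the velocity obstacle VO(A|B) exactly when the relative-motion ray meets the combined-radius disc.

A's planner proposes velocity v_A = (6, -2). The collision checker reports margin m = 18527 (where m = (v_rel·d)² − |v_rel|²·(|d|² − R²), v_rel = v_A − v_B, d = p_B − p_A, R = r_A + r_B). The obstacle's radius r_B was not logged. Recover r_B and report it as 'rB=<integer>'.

m = 18527
d = (-22, 1);  v_rel = (13, -5),  |v_rel|² = 194
v_rel×d = (13)·(1) − (-5)·(-22) = -97
since m = R²·194 − (-97)²:  R² = (9409 + 18527) / 194 = 144
R = √144 = 12  ⇒  r_B = 12 − 7 = 5

rB=5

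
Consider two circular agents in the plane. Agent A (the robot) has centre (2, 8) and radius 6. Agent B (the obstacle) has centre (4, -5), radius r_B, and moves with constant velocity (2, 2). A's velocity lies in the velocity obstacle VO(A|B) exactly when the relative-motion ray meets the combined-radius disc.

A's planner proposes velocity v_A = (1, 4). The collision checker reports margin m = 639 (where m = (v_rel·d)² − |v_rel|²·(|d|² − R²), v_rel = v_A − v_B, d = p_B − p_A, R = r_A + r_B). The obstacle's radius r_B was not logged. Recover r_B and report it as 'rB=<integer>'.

m = 639
d = (2, -13);  v_rel = (-1, 2),  |v_rel|² = 5
v_rel×d = (-1)·(-13) − (2)·(2) = 9
since m = R²·5 − 9²:  R² = (81 + 639) / 5 = 144
R = √144 = 12  ⇒  r_B = 12 − 6 = 6

rB=6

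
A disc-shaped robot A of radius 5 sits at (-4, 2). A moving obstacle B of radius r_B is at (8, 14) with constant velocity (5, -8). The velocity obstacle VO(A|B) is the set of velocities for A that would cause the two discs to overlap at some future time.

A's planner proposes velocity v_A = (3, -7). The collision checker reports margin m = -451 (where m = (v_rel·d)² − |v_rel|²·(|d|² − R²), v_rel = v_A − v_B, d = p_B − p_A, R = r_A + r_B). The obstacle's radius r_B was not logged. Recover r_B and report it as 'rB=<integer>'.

m = -451
d = (12, 12);  v_rel = (-2, 1),  |v_rel|² = 5
v_rel×d = (-2)·(12) − (1)·(12) = -36
since m = R²·5 − (-36)²:  R² = (1296 + -451) / 5 = 169
R = √169 = 13  ⇒  r_B = 13 − 5 = 8

rB=8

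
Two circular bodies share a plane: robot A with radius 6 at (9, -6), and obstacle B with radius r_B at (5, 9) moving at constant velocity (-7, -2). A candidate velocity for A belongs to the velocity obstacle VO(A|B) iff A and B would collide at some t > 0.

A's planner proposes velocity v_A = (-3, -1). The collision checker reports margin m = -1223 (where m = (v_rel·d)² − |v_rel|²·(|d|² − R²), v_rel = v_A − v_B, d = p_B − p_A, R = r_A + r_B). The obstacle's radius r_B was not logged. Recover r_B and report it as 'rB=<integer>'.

m = -1223
d = (-4, 15);  v_rel = (4, 1),  |v_rel|² = 17
v_rel×d = (4)·(15) − (1)·(-4) = 64
since m = R²·17 − 64²:  R² = (4096 + -1223) / 17 = 169
R = √169 = 13  ⇒  r_B = 13 − 6 = 7

rB=7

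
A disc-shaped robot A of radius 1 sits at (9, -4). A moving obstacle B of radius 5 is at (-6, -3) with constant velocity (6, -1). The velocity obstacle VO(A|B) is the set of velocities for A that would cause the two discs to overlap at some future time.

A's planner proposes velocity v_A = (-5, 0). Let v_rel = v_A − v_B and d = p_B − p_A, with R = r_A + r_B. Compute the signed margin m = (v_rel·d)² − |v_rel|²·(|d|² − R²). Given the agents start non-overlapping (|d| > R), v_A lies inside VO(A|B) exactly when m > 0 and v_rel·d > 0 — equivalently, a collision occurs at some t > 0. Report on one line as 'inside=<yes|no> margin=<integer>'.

d = (-15, 1),  |d|² = 226;  R = 1+5 = 6,  c = 226−6² = 190
v_rel = (-11, 1),  |v_rel|² = 122;  v_rel·d = (-11)·(-15) + (1)·(1) = 166
122·t² − 332·t + 190 = 0  ⇒  m = 166² − 122·190 = 4376
m = 4376 > 0,  v_rel·d = 166 > 0  ⇒  inside

inside=yes margin=4376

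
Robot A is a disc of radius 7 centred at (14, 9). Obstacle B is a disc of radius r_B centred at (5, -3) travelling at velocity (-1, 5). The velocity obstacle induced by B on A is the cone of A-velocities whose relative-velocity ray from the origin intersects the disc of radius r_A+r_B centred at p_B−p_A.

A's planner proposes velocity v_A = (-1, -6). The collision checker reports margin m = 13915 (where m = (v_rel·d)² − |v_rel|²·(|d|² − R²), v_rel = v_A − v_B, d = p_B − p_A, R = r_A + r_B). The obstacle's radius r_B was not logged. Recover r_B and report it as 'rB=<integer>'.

m = 13915
d = (-9, -12);  v_rel = (0, -11),  |v_rel|² = 121
v_rel×d = (0)·(-12) − (-11)·(-9) = -99
since m = R²·121 − (-99)²:  R² = (9801 + 13915) / 121 = 196
R = √196 = 14  ⇒  r_B = 14 − 7 = 7

rB=7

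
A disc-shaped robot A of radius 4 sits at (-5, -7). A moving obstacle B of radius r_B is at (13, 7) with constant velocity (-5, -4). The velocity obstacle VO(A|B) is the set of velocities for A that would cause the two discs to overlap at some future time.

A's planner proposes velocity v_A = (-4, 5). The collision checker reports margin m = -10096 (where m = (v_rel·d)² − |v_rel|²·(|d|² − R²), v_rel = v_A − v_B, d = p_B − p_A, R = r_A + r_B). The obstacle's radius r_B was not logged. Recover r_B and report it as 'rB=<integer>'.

m = -10096
d = (18, 14);  v_rel = (1, 9),  |v_rel|² = 82
v_rel×d = (1)·(14) − (9)·(18) = -148
since m = R²·82 − (-148)²:  R² = (21904 + -10096) / 82 = 144
R = √144 = 12  ⇒  r_B = 12 − 4 = 8

rB=8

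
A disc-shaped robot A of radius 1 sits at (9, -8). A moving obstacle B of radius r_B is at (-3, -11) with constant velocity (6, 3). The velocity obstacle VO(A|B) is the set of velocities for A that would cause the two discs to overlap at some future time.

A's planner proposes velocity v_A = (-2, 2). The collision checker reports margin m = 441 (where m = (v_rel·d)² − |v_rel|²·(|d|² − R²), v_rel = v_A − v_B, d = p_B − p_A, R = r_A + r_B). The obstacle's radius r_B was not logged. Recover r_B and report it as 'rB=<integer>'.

m = 441
d = (-12, -3);  v_rel = (-8, -1),  |v_rel|² = 65
v_rel×d = (-8)·(-3) − (-1)·(-12) = 12
since m = R²·65 − 12²:  R² = (144 + 441) / 65 = 9
R = √9 = 3  ⇒  r_B = 3 − 1 = 2

rB=2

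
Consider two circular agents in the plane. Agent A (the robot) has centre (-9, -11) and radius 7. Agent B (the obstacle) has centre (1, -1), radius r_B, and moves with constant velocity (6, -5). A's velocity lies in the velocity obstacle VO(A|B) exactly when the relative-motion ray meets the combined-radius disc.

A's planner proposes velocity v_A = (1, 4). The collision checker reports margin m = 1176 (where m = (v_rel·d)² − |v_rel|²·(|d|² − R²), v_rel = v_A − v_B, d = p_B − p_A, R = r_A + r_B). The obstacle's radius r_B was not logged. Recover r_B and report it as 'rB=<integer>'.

m = 1176
d = (10, 10);  v_rel = (-5, 9),  |v_rel|² = 106
v_rel×d = (-5)·(10) − (9)·(10) = -140
since m = R²·106 − (-140)²:  R² = (19600 + 1176) / 106 = 196
R = √196 = 14  ⇒  r_B = 14 − 7 = 7

rB=7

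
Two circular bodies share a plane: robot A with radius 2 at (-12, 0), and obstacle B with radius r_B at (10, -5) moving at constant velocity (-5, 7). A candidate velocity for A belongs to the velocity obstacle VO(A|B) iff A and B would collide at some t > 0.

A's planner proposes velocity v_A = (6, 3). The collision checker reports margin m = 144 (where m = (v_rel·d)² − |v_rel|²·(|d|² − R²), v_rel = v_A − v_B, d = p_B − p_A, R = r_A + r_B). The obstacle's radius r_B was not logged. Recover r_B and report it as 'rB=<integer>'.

m = 144
d = (22, -5);  v_rel = (11, -4),  |v_rel|² = 137
v_rel×d = (11)·(-5) − (-4)·(22) = 33
since m = R²·137 − 33²:  R² = (1089 + 144) / 137 = 9
R = √9 = 3  ⇒  r_B = 3 − 2 = 1

rB=1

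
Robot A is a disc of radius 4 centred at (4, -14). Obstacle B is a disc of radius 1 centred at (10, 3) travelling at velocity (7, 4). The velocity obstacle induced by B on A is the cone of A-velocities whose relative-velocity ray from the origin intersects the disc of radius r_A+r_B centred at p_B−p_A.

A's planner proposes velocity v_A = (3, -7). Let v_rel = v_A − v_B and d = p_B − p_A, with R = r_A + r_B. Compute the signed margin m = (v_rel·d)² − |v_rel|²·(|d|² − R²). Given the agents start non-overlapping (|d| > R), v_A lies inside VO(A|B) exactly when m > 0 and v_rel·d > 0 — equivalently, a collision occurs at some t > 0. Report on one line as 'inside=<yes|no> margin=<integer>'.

d = (6, 17),  |d|² = 325;  R = 4+1 = 5,  c = 325−5² = 300
v_rel = (-4, -11),  |v_rel|² = 137;  v_rel·d = (-4)·(6) + (-11)·(17) = -211
137·t² + 422·t + 300 = 0  ⇒  m = (-211)² − 137·300 = 3421
m = 3421 > 0,  v_rel·d = -211 < 0  ⇒  outside

inside=no margin=3421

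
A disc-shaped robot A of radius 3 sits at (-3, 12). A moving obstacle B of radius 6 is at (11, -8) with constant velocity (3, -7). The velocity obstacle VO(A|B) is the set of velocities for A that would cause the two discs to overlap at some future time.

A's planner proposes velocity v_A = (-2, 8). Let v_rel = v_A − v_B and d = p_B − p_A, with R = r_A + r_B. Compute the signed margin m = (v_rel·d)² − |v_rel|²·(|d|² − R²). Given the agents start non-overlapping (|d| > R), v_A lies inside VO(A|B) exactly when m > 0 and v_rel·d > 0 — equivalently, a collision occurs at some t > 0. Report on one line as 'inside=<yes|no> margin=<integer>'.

d = (14, -20),  |d|² = 596;  R = 3+6 = 9,  c = 596−9² = 515
v_rel = (-5, 15),  |v_rel|² = 250;  v_rel·d = (-5)·(14) + (15)·(-20) = -370
250·t² + 740·t + 515 = 0  ⇒  m = (-370)² − 250·515 = 8150
m = 8150 > 0,  v_rel·d = -370 < 0  ⇒  outside

inside=no margin=8150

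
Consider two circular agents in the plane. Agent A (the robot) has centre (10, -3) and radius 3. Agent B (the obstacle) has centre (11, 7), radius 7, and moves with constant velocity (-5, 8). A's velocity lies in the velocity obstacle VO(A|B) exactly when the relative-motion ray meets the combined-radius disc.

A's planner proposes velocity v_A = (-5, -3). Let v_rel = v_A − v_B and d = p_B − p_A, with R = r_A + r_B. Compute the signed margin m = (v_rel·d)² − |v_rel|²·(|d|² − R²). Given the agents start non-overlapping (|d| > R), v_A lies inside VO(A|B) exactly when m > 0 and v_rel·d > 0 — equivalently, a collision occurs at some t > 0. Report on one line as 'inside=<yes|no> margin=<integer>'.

d = (1, 10),  |d|² = 101;  R = 3+7 = 10,  c = 101−10² = 1
v_rel = (0, -11),  |v_rel|² = 121;  v_rel·d = (0)·(1) + (-11)·(10) = -110
121·t² + 220·t + 1 = 0  ⇒  m = (-110)² − 121·1 = 11979
m = 11979 > 0,  v_rel·d = -110 < 0  ⇒  outside

inside=no margin=11979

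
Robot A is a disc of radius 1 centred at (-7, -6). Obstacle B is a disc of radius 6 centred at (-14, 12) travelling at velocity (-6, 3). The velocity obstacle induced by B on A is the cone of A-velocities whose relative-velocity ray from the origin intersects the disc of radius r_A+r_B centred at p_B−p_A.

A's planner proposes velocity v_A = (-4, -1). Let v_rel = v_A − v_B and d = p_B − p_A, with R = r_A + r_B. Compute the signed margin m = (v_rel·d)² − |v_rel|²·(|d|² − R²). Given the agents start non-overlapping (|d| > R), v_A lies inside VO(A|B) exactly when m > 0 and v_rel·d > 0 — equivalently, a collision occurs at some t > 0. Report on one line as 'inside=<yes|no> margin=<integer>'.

d = (-7, 18),  |d|² = 373;  R = 1+6 = 7,  c = 373−7² = 324
v_rel = (2, -4),  |v_rel|² = 20;  v_rel·d = (2)·(-7) + (-4)·(18) = -86
20·t² + 172·t + 324 = 0  ⇒  m = (-86)² − 20·324 = 916
m = 916 > 0,  v_rel·d = -86 < 0  ⇒  outside

inside=no margin=916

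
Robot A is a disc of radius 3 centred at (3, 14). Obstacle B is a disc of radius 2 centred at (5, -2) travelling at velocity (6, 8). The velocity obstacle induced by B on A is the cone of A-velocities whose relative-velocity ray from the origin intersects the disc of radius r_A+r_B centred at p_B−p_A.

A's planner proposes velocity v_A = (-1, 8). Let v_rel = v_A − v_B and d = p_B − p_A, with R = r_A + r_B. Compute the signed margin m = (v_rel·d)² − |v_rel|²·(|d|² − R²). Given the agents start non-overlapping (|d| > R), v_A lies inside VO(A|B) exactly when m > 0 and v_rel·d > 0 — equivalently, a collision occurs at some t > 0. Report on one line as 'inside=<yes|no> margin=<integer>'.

d = (2, -16),  |d|² = 260;  R = 3+2 = 5,  c = 260−5² = 235
v_rel = (-7, 0),  |v_rel|² = 49;  v_rel·d = (-7)·(2) + (0)·(-16) = -14
49·t² + 28·t + 235 = 0  ⇒  m = (-14)² − 49·235 = -11319
m = -11319 < 0,  v_rel·d = -14 < 0  ⇒  outside

inside=no margin=-11319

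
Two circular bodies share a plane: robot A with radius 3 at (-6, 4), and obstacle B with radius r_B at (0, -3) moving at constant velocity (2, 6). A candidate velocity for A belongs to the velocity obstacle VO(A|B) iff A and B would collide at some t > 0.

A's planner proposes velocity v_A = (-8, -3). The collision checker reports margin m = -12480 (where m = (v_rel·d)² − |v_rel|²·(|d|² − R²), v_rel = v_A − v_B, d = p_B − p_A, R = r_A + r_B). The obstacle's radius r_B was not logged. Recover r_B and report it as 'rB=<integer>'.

m = -12480
d = (6, -7);  v_rel = (-10, -9),  |v_rel|² = 181
v_rel×d = (-10)·(-7) − (-9)·(6) = 124
since m = R²·181 − 124²:  R² = (15376 + -12480) / 181 = 16
R = √16 = 4  ⇒  r_B = 4 − 3 = 1

rB=1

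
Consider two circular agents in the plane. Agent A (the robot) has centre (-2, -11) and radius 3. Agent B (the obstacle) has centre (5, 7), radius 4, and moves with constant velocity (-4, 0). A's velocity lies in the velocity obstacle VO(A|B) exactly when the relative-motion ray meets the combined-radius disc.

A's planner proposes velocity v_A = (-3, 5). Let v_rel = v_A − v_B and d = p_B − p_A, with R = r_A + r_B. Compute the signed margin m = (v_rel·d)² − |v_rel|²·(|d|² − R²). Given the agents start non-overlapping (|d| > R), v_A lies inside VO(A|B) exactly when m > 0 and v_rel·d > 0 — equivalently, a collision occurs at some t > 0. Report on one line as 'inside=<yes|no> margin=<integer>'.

d = (7, 18),  |d|² = 373;  R = 3+4 = 7,  c = 373−7² = 324
v_rel = (1, 5),  |v_rel|² = 26;  v_rel·d = (1)·(7) + (5)·(18) = 97
26·t² − 194·t + 324 = 0  ⇒  m = 97² − 26·324 = 985
m = 985 > 0,  v_rel·d = 97 > 0  ⇒  inside

inside=yes margin=985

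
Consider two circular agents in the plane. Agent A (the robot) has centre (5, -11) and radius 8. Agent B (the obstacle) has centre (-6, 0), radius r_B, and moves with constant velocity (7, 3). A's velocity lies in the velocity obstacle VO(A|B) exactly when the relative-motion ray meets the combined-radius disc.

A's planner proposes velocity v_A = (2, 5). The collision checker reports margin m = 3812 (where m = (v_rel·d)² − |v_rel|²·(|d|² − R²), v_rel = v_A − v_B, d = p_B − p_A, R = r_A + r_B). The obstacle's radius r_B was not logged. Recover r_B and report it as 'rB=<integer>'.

m = 3812
d = (-11, 11);  v_rel = (-5, 2),  |v_rel|² = 29
v_rel×d = (-5)·(11) − (2)·(-11) = -33
since m = R²·29 − (-33)²:  R² = (1089 + 3812) / 29 = 169
R = √169 = 13  ⇒  r_B = 13 − 8 = 5

rB=5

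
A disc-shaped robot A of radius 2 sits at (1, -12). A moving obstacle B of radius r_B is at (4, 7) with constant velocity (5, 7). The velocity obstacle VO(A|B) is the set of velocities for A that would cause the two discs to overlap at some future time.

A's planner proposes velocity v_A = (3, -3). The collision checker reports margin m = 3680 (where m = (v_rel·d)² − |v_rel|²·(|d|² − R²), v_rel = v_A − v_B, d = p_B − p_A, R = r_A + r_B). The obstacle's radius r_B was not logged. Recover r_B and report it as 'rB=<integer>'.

m = 3680
d = (3, 19);  v_rel = (-2, -10),  |v_rel|² = 104
v_rel×d = (-2)·(19) − (-10)·(3) = -8
since m = R²·104 − (-8)²:  R² = (64 + 3680) / 104 = 36
R = √36 = 6  ⇒  r_B = 6 − 2 = 4

rB=4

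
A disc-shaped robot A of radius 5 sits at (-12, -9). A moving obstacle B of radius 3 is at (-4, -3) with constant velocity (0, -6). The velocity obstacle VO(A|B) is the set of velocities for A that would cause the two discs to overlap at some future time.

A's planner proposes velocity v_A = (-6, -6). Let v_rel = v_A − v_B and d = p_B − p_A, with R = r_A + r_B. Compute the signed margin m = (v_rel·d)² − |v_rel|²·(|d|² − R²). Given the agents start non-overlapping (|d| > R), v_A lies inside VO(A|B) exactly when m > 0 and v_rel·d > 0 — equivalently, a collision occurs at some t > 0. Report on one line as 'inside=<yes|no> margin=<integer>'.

d = (8, 6),  |d|² = 100;  R = 5+3 = 8,  c = 100−8² = 36
v_rel = (-6, 0),  |v_rel|² = 36;  v_rel·d = (-6)·(8) + (0)·(6) = -48
36·t² + 96·t + 36 = 0  ⇒  m = (-48)² − 36·36 = 1008
m = 1008 > 0,  v_rel·d = -48 < 0  ⇒  outside

inside=no margin=1008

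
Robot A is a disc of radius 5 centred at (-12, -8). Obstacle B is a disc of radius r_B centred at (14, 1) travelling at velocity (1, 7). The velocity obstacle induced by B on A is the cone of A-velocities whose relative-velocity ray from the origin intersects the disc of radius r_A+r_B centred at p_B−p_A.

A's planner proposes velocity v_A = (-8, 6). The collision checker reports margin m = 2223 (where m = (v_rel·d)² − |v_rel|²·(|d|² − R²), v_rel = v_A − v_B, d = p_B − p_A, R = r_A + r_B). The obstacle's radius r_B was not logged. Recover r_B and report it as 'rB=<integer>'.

m = 2223
d = (26, 9);  v_rel = (-9, -1),  |v_rel|² = 82
v_rel×d = (-9)·(9) − (-1)·(26) = -55
since m = R²·82 − (-55)²:  R² = (3025 + 2223) / 82 = 64
R = √64 = 8  ⇒  r_B = 8 − 5 = 3

rB=3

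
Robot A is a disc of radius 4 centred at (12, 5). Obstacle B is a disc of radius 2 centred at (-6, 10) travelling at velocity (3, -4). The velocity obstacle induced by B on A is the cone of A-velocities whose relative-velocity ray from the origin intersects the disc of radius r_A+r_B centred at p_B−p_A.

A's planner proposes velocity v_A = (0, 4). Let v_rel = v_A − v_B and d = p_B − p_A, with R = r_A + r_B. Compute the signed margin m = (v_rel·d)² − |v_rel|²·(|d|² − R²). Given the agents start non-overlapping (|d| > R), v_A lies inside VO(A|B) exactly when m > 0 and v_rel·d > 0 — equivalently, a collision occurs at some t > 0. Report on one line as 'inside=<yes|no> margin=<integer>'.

d = (-18, 5),  |d|² = 349;  R = 4+2 = 6,  c = 349−6² = 313
v_rel = (-3, 8),  |v_rel|² = 73;  v_rel·d = (-3)·(-18) + (8)·(5) = 94
73·t² − 188·t + 313 = 0  ⇒  m = 94² − 73·313 = -14013
m = -14013 < 0,  v_rel·d = 94 > 0  ⇒  outside

inside=no margin=-14013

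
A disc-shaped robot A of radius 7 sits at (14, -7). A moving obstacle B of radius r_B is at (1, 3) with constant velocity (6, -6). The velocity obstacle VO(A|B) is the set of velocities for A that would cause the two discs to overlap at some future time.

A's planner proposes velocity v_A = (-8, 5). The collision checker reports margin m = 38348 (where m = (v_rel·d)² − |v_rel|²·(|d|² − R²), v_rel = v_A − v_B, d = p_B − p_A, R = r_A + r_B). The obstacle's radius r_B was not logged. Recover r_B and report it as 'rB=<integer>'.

m = 38348
d = (-13, 10);  v_rel = (-14, 11),  |v_rel|² = 317
v_rel×d = (-14)·(10) − (11)·(-13) = 3
since m = R²·317 − 3²:  R² = (9 + 38348) / 317 = 121
R = √121 = 11  ⇒  r_B = 11 − 7 = 4

rB=4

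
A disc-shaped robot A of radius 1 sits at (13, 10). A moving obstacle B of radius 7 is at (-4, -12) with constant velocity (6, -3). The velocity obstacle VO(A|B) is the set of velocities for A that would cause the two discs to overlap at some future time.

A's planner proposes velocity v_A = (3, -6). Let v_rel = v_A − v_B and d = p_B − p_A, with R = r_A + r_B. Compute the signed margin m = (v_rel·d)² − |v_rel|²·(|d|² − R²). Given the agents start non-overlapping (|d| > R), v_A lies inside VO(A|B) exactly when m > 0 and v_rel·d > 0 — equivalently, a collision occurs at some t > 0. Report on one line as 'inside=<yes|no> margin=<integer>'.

d = (-17, -22),  |d|² = 773;  R = 1+7 = 8,  c = 773−8² = 709
v_rel = (-3, -3),  |v_rel|² = 18;  v_rel·d = (-3)·(-17) + (-3)·(-22) = 117
18·t² − 234·t + 709 = 0  ⇒  m = 117² − 18·709 = 927
m = 927 > 0,  v_rel·d = 117 > 0  ⇒  inside

inside=yes margin=927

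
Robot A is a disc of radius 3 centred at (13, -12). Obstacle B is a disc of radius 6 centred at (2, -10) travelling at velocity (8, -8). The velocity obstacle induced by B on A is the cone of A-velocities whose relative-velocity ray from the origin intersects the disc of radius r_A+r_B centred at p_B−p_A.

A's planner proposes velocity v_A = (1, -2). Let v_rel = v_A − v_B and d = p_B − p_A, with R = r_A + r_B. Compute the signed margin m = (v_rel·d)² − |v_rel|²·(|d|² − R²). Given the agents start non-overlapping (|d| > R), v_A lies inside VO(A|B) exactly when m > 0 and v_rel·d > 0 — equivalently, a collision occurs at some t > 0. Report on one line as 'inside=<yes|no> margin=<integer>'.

d = (-11, 2),  |d|² = 125;  R = 3+6 = 9,  c = 125−9² = 44
v_rel = (-7, 6),  |v_rel|² = 85;  v_rel·d = (-7)·(-11) + (6)·(2) = 89
85·t² − 178·t + 44 = 0  ⇒  m = 89² − 85·44 = 4181
m = 4181 > 0,  v_rel·d = 89 > 0  ⇒  inside

inside=yes margin=4181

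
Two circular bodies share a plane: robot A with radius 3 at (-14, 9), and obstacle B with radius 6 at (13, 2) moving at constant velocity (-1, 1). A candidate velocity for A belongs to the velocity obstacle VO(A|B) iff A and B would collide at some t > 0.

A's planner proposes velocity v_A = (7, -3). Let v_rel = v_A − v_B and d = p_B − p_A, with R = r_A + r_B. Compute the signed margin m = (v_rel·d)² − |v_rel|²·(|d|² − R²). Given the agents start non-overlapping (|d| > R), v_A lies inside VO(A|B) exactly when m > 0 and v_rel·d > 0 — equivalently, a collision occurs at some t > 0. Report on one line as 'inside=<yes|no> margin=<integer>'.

d = (27, -7),  |d|² = 778;  R = 3+6 = 9,  c = 778−9² = 697
v_rel = (8, -4),  |v_rel|² = 80;  v_rel·d = (8)·(27) + (-4)·(-7) = 244
80·t² − 488·t + 697 = 0  ⇒  m = 244² − 80·697 = 3776
m = 3776 > 0,  v_rel·d = 244 > 0  ⇒  inside

inside=yes margin=3776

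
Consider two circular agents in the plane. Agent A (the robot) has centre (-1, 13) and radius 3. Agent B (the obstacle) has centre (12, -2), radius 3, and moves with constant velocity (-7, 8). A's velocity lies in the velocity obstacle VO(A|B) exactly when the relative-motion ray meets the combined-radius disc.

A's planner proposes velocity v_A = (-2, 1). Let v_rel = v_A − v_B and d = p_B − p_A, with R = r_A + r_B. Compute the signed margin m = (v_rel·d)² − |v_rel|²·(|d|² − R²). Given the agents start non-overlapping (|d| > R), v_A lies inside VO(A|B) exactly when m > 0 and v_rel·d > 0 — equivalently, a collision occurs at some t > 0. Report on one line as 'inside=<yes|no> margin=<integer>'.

d = (13, -15),  |d|² = 394;  R = 3+3 = 6,  c = 394−6² = 358
v_rel = (5, -7),  |v_rel|² = 74;  v_rel·d = (5)·(13) + (-7)·(-15) = 170
74·t² − 340·t + 358 = 0  ⇒  m = 170² − 74·358 = 2408
m = 2408 > 0,  v_rel·d = 170 > 0  ⇒  inside

inside=yes margin=2408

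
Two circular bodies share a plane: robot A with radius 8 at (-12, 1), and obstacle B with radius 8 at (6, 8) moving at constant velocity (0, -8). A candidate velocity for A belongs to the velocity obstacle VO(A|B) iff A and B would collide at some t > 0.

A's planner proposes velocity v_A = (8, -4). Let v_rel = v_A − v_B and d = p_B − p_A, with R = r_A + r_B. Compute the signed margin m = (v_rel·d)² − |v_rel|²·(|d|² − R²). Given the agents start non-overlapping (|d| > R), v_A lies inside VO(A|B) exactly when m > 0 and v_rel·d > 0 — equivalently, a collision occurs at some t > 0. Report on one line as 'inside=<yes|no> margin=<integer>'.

d = (18, 7),  |d|² = 373;  R = 8+8 = 16,  c = 373−16² = 117
v_rel = (8, 4),  |v_rel|² = 80;  v_rel·d = (8)·(18) + (4)·(7) = 172
80·t² − 344·t + 117 = 0  ⇒  m = 172² − 80·117 = 20224
m = 20224 > 0,  v_rel·d = 172 > 0  ⇒  inside

inside=yes margin=20224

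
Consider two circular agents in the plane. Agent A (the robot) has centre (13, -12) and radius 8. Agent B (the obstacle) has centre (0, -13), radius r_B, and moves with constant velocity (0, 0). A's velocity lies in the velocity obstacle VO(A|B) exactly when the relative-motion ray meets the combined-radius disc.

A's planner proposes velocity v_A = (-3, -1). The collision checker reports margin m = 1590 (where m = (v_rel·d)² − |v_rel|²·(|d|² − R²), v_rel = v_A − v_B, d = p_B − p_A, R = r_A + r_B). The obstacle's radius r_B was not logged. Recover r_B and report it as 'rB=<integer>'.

m = 1590
d = (-13, -1);  v_rel = (-3, -1),  |v_rel|² = 10
v_rel×d = (-3)·(-1) − (-1)·(-13) = -10
since m = R²·10 − (-10)²:  R² = (100 + 1590) / 10 = 169
R = √169 = 13  ⇒  r_B = 13 − 8 = 5

rB=5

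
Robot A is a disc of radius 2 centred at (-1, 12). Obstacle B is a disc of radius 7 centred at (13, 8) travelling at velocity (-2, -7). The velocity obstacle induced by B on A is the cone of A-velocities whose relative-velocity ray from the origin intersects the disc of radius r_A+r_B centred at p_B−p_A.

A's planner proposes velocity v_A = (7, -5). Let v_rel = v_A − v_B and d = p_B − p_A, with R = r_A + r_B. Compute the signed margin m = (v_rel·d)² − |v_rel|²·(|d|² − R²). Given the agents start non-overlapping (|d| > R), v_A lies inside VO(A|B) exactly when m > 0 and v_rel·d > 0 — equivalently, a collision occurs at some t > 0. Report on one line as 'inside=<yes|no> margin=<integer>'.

d = (14, -4),  |d|² = 212;  R = 2+7 = 9,  c = 212−9² = 131
v_rel = (9, 2),  |v_rel|² = 85;  v_rel·d = (9)·(14) + (2)·(-4) = 118
85·t² − 236·t + 131 = 0  ⇒  m = 118² − 85·131 = 2789
m = 2789 > 0,  v_rel·d = 118 > 0  ⇒  inside

inside=yes margin=2789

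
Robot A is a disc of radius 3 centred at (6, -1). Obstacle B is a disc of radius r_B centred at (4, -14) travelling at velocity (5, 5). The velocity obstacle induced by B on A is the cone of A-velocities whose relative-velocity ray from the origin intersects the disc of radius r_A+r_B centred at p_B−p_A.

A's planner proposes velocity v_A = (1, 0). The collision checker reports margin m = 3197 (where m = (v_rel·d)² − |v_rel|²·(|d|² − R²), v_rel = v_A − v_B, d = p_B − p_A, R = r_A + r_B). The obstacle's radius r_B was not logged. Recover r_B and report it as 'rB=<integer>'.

m = 3197
d = (-2, -13);  v_rel = (-4, -5),  |v_rel|² = 41
v_rel×d = (-4)·(-13) − (-5)·(-2) = 42
since m = R²·41 − 42²:  R² = (1764 + 3197) / 41 = 121
R = √121 = 11  ⇒  r_B = 11 − 3 = 8

rB=8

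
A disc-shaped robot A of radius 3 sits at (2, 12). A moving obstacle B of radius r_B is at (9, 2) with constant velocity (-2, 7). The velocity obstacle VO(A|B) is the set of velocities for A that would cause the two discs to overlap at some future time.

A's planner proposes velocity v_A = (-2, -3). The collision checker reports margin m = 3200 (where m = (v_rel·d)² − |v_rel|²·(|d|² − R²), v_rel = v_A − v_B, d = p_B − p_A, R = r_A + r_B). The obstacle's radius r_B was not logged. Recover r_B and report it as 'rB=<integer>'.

m = 3200
d = (7, -10);  v_rel = (0, -10),  |v_rel|² = 100
v_rel×d = (0)·(-10) − (-10)·(7) = 70
since m = R²·100 − 70²:  R² = (4900 + 3200) / 100 = 81
R = √81 = 9  ⇒  r_B = 9 − 3 = 6

rB=6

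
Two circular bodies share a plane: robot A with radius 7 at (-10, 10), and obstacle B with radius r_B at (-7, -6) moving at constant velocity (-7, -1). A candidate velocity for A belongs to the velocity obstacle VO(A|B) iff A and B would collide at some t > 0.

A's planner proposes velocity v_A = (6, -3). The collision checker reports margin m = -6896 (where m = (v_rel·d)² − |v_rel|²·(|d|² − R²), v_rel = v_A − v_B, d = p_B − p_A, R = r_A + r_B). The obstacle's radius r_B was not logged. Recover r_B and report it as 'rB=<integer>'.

m = -6896
d = (3, -16);  v_rel = (13, -2),  |v_rel|² = 173
v_rel×d = (13)·(-16) − (-2)·(3) = -202
since m = R²·173 − (-202)²:  R² = (40804 + -6896) / 173 = 196
R = √196 = 14  ⇒  r_B = 14 − 7 = 7

rB=7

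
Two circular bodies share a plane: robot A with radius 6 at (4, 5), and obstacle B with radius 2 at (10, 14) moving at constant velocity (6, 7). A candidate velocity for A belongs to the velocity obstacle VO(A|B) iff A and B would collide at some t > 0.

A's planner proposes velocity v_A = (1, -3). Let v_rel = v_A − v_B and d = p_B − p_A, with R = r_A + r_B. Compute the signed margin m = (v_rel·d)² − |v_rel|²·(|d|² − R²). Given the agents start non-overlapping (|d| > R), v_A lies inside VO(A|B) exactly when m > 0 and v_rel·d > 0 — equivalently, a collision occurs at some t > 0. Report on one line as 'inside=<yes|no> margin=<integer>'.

d = (6, 9),  |d|² = 117;  R = 6+2 = 8,  c = 117−8² = 53
v_rel = (-5, -10),  |v_rel|² = 125;  v_rel·d = (-5)·(6) + (-10)·(9) = -120
125·t² + 240·t + 53 = 0  ⇒  m = (-120)² − 125·53 = 7775
m = 7775 > 0,  v_rel·d = -120 < 0  ⇒  outside

inside=no margin=7775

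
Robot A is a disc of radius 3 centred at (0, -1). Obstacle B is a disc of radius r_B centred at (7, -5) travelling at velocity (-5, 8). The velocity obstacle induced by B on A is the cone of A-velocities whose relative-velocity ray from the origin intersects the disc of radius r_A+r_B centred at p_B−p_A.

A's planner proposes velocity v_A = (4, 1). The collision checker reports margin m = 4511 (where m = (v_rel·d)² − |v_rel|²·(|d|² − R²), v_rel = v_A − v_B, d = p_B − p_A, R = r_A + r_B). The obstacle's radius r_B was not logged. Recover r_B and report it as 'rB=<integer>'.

m = 4511
d = (7, -4);  v_rel = (9, -7),  |v_rel|² = 130
v_rel×d = (9)·(-4) − (-7)·(7) = 13
since m = R²·130 − 13²:  R² = (169 + 4511) / 130 = 36
R = √36 = 6  ⇒  r_B = 6 − 3 = 3

rB=3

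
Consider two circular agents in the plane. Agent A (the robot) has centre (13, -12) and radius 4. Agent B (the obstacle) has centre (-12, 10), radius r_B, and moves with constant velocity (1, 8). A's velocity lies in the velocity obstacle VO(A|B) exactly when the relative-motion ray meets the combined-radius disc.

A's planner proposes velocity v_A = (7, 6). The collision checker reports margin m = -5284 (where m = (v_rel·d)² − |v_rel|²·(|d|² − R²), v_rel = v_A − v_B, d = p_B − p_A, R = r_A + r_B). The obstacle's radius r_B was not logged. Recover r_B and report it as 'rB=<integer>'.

m = -5284
d = (-25, 22);  v_rel = (6, -2),  |v_rel|² = 40
v_rel×d = (6)·(22) − (-2)·(-25) = 82
since m = R²·40 − 82²:  R² = (6724 + -5284) / 40 = 36
R = √36 = 6  ⇒  r_B = 6 − 4 = 2

rB=2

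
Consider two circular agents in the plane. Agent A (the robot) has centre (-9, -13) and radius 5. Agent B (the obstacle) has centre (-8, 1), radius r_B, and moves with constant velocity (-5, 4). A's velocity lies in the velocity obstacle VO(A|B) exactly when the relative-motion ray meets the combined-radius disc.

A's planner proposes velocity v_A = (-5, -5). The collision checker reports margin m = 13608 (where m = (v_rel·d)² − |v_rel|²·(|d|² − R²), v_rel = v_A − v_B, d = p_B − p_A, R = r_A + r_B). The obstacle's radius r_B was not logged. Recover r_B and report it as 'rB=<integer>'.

m = 13608
d = (1, 14);  v_rel = (0, -9),  |v_rel|² = 81
v_rel×d = (0)·(14) − (-9)·(1) = 9
since m = R²·81 − 9²:  R² = (81 + 13608) / 81 = 169
R = √169 = 13  ⇒  r_B = 13 − 5 = 8

rB=8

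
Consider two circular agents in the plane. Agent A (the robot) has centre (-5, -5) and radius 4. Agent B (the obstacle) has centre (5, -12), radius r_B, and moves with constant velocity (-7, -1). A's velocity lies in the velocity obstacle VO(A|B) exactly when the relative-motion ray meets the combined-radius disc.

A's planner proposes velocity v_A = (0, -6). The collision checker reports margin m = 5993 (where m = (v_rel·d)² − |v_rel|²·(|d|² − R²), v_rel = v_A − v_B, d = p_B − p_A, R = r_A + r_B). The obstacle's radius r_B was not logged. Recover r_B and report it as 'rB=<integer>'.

m = 5993
d = (10, -7);  v_rel = (7, -5),  |v_rel|² = 74
v_rel×d = (7)·(-7) − (-5)·(10) = 1
since m = R²·74 − 1²:  R² = (1 + 5993) / 74 = 81
R = √81 = 9  ⇒  r_B = 9 − 4 = 5

rB=5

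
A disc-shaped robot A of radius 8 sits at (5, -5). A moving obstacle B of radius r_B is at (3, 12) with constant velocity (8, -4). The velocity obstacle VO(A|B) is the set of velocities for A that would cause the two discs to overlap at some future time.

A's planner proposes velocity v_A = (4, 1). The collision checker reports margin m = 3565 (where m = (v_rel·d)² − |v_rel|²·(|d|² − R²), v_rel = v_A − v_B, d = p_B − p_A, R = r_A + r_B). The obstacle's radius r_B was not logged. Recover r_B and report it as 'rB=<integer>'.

m = 3565
d = (-2, 17);  v_rel = (-4, 5),  |v_rel|² = 41
v_rel×d = (-4)·(17) − (5)·(-2) = -58
since m = R²·41 − (-58)²:  R² = (3364 + 3565) / 41 = 169
R = √169 = 13  ⇒  r_B = 13 − 8 = 5

rB=5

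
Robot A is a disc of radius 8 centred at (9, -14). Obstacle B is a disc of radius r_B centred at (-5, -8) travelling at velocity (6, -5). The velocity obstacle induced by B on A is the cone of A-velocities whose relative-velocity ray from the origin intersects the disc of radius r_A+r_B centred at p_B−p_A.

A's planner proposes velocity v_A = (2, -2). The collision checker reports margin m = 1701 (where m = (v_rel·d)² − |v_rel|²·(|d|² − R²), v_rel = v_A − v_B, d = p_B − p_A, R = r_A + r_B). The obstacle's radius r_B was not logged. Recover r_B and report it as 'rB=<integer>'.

m = 1701
d = (-14, 6);  v_rel = (-4, 3),  |v_rel|² = 25
v_rel×d = (-4)·(6) − (3)·(-14) = 18
since m = R²·25 − 18²:  R² = (324 + 1701) / 25 = 81
R = √81 = 9  ⇒  r_B = 9 − 8 = 1

rB=1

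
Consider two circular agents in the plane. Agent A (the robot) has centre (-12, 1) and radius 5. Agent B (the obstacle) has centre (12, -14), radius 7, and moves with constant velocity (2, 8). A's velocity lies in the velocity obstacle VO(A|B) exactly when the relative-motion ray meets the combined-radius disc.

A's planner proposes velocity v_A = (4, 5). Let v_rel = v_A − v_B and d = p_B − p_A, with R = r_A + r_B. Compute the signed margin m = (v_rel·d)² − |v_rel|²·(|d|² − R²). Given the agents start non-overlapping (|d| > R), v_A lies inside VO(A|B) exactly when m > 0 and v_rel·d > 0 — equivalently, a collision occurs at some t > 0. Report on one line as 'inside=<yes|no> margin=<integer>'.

d = (24, -15),  |d|² = 801;  R = 5+7 = 12,  c = 801−12² = 657
v_rel = (2, -3),  |v_rel|² = 13;  v_rel·d = (2)·(24) + (-3)·(-15) = 93
13·t² − 186·t + 657 = 0  ⇒  m = 93² − 13·657 = 108
m = 108 > 0,  v_rel·d = 93 > 0  ⇒  inside

inside=yes margin=108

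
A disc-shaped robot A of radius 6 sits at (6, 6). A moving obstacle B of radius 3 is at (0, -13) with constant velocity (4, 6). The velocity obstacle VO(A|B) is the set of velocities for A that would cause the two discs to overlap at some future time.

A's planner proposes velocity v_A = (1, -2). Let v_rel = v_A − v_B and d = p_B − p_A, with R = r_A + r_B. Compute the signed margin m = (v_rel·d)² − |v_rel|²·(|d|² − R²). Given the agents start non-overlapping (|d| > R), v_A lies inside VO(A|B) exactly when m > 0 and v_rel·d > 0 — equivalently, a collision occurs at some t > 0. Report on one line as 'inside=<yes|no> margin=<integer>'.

d = (-6, -19),  |d|² = 397;  R = 6+3 = 9,  c = 397−9² = 316
v_rel = (-3, -8),  |v_rel|² = 73;  v_rel·d = (-3)·(-6) + (-8)·(-19) = 170
73·t² − 340·t + 316 = 0  ⇒  m = 170² − 73·316 = 5832
m = 5832 > 0,  v_rel·d = 170 > 0  ⇒  inside

inside=yes margin=5832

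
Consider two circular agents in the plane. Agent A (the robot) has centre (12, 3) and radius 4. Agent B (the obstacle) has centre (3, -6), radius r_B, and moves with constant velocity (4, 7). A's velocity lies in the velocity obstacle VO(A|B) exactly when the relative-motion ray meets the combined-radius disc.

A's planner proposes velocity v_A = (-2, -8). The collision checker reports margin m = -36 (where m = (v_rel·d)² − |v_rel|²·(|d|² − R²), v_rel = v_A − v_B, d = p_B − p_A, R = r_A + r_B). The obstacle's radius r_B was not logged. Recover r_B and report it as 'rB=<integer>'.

m = -36
d = (-9, -9);  v_rel = (-6, -15),  |v_rel|² = 261
v_rel×d = (-6)·(-9) − (-15)·(-9) = -81
since m = R²·261 − (-81)²:  R² = (6561 + -36) / 261 = 25
R = √25 = 5  ⇒  r_B = 5 − 4 = 1

rB=1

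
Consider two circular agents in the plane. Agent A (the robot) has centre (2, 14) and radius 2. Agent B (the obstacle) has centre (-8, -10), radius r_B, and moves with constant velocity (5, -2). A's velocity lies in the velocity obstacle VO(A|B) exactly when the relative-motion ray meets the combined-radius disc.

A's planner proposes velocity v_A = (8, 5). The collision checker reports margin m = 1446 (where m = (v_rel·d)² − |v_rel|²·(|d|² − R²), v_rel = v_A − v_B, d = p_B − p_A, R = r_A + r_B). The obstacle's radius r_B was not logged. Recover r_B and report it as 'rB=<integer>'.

m = 1446
d = (-10, -24);  v_rel = (3, 7),  |v_rel|² = 58
v_rel×d = (3)·(-24) − (7)·(-10) = -2
since m = R²·58 − (-2)²:  R² = (4 + 1446) / 58 = 25
R = √25 = 5  ⇒  r_B = 5 − 2 = 3

rB=3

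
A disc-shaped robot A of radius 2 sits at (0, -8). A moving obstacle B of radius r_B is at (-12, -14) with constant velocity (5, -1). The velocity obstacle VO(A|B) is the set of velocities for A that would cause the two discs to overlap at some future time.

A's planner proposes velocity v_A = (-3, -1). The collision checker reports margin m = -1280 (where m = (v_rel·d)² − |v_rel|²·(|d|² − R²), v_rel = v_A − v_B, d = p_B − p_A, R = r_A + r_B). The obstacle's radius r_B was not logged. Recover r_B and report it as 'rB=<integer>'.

m = -1280
d = (-12, -6);  v_rel = (-8, 0),  |v_rel|² = 64
v_rel×d = (-8)·(-6) − (0)·(-12) = 48
since m = R²·64 − 48²:  R² = (2304 + -1280) / 64 = 16
R = √16 = 4  ⇒  r_B = 4 − 2 = 2

rB=2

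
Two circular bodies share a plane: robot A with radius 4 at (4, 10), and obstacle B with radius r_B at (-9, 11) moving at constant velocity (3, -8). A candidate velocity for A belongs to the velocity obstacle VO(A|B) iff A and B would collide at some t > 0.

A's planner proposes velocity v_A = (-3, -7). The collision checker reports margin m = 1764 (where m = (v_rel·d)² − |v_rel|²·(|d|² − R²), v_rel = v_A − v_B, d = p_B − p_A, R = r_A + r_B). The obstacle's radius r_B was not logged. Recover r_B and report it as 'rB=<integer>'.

m = 1764
d = (-13, 1);  v_rel = (-6, 1),  |v_rel|² = 37
v_rel×d = (-6)·(1) − (1)·(-13) = 7
since m = R²·37 − 7²:  R² = (49 + 1764) / 37 = 49
R = √49 = 7  ⇒  r_B = 7 − 4 = 3

rB=3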